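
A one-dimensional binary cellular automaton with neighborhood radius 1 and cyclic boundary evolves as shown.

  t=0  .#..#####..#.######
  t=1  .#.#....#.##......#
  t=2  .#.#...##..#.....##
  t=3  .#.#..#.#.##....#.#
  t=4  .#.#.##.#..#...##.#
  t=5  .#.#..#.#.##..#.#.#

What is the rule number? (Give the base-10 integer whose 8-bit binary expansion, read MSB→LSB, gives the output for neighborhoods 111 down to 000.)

70

  nb ###: next=.  (t=0,i=5, bit7=0)
  nb ##.: next=#  (t=0,i=8, bit6=1)
  nb #.#: next=.  (t=0,i=0, bit5=0)
  nb #..: next=.  (t=0,i=2, bit4=0)
  nb .##: next=.  (t=0,i=4, bit3=0)
  nb .#.: next=#  (t=0,i=1, bit2=1)
  nb ..#: next=#  (t=0,i=3, bit1=1)
  nb ...: next=.  (t=1,i=5, bit0=0)
  bits 01000110 = 70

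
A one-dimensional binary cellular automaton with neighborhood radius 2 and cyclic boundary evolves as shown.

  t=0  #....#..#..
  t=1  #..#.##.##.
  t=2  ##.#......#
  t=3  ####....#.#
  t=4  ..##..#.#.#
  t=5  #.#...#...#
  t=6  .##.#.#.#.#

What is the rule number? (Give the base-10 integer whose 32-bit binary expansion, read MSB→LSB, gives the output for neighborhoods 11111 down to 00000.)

  [31] ##### => .  t=3,i=1
  [30] ####. => #  t=3,i=2
  [29] ###.# => #  t=2,i=1
  [28] ###.. => #  t=3,i=3
  [27] ##.## => .  t=1,i=7
  [26] ##.#. => #  t=1,i=10
  [25] ##..# => .  t=4,i=4
  [24] ##... => .  t=3,i=4
  [23] #.### => #  t=3,i=10
  [22] #.##. => .  t=1,i=5
  [21] #.#.# => .  t=4,i=8
  [20] #.#.. => #  t=1,i=0
  [19] #..## => .  t=4,i=1
  [18] #..#. => .  t=0,i=7
  [17] #...# => #  t=5,i=4
  [16] #.... => .  t=0,i=2
  [15] .#### => .  t=3,i=0
  [14] .###. => #  t=2,i=0
  [13] .##.# => .  t=1,i=6
  [12] .##.. => .  t=4,i=3
  [11] .#.## => .  t=1,i=4
  [10] .#.#. => .  t=4,i=7
  [9] .#..# => #  t=0,i=6
  [8] .#... => .  t=0,i=1
  [7] ..### => #  t=2,i=10
  [6] ..##. => #  t=4,i=2
  [5] ..#.# => #  t=1,i=3
  [4] ..#.. => #  t=0,i=0
  [3] ...## => .  t=2,i=9
  [2] ...#. => .  t=0,i=4
  [1] ....# => #  t=0,i=3
  [0] ..... => .  t=2,i=6
  bits 01110100100100100100001011110010 = 1955742450

1955742450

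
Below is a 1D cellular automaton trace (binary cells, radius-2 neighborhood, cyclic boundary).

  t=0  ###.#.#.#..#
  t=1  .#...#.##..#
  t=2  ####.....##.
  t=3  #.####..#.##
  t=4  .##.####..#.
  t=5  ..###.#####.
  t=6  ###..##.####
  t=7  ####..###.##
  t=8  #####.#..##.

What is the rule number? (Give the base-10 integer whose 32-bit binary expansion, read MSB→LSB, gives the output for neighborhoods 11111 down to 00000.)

  ##### -> #   bit 31 = 1  t=5,i=8
  ####. -> #   bit 30 = 1  t=0,i=1
  ###.# -> .   bit 29 = 0  t=0,i=2
  ###.. -> #   bit 28 = 1  t=2,i=3
  ##.## -> #   bit 27 = 1  t=2,i=11
  ##.#. -> .   bit 26 = 0  t=0,i=3
  ##..# -> #   bit 25 = 1  t=1,i=9
  ##... -> #   bit 24 = 1  t=2,i=4
  #.### -> #   bit 23 = 1  t=2,i=0
  #.##. -> .   bit 22 = 0  t=1,i=7
  #.#.# -> .   bit 21 = 0  t=0,i=4
  #.#.. -> #   bit 20 = 1  t=0,i=8
  #..## -> .   bit 19 = 0  t=0,i=10
  #..#. -> #   bit 18 = 1  t=1,i=10
  #...# -> #   bit 17 = 1  t=1,i=3
  #.... -> #   bit 16 = 1  t=2,i=5
  .#### -> .   bit 15 = 0  t=0,i=0
  .###. -> .   bit 14 = 0  t=3,i=11
  .##.# -> #   bit 13 = 1  t=2,i=10
  .##.. -> .   bit 12 = 0  t=1,i=8
  .#.## -> .   bit 11 = 0  t=1,i=6
  .#.#. -> #   bit 10 = 1  t=0,i=5
  .#..# -> .   bit 9 = 0  t=0,i=9
  .#... -> #   bit 8 = 1  t=1,i=2
  ..### -> #   bit 7 = 1  t=0,i=11
  ..##. -> .   bit 6 = 0  t=2,i=9
  ..#.# -> .   bit 5 = 0  t=1,i=5
  ..#.. -> #   bit 4 = 1  t=4,i=10
  ...## -> #   bit 3 = 1  t=2,i=8
  ...#. -> .   bit 2 = 0  t=1,i=4
  ....# -> .   bit 1 = 0  t=2,i=7
  ..... -> .   bit 0 = 0  t=2,i=6
  bits 11011011100101110010010110011000 = 3684115864

3684115864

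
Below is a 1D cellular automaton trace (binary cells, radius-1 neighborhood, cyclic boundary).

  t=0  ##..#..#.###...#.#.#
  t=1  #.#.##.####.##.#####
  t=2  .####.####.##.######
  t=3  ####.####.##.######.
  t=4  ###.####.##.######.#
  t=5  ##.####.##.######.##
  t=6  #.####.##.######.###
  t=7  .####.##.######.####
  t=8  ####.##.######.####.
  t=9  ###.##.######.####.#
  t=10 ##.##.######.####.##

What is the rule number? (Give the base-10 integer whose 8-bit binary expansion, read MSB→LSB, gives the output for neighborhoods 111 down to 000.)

  nb ###: next=#  (t=0,i=0, bit7=1)
  nb ##.: next=.  (t=0,i=1, bit6=0)
  nb #.#: next=#  (t=0,i=8, bit5=1)
  nb #..: next=#  (t=0,i=2, bit4=1)
  nb .##: next=#  (t=0,i=9, bit3=1)
  nb .#.: next=#  (t=0,i=4, bit2=1)
  nb ..#: next=.  (t=0,i=3, bit1=0)
  nb ...: next=#  (t=0,i=13, bit0=1)
  bits 10111101 = 189

189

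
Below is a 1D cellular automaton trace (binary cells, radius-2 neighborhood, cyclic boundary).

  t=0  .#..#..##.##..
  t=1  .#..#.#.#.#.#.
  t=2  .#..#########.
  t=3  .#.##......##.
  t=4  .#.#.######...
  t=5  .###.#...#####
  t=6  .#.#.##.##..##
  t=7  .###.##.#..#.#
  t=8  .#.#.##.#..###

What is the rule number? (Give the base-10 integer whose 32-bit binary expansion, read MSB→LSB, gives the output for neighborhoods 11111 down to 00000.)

1912153531

  #####|.  b31=0 t=2,i=6
  ####.|#  b30=1 t=2,i=11
  ###.#|#  b29=1 t=5,i=3
  ###..|#  b28=1 t=2,i=12
  ##.##|.  b27=0 t=0,i=9
  ##.#.|.  b26=0 t=5,i=4
  ##..#|.  b25=0 t=2,i=13
  ##...|#  b24=1 t=0,i=12
  #.###|#  b23=1 t=4,i=5
  #.##.|#  b22=1 t=0,i=10
  #.#.#|#  b21=1 t=1,i=6
  #.#..|#  b20=1 t=1,i=12
  #..##|#  b19=1 t=0,i=6
  #..#.|.  b18=0 t=0,i=3
  #...#|.  b17=0 t=0,i=13
  #....|#  b16=1 t=3,i=6
  .####|.  b15=0 t=2,i=5
  .###.|.  b14=0 t=5,i=2
  .##.#|#  b13=1 t=0,i=8
  .##..|.  b12=0 t=0,i=11
  .#.##|.  b11=0 t=3,i=2
  .#.#.|#  b10=1 t=1,i=5
  .#..#|.  b9=0 t=0,i=2
  .#...|#  b8=1 t=5,i=6
  ..###|#  b7=1 t=2,i=4
  ..##.|.  b6=0 t=0,i=7
  ..#.#|#  b5=1 t=1,i=4
  ..#..|#  b4=1 t=0,i=1
  ...##|#  b3=1 t=3,i=10
  ...#.|.  b2=0 t=0,i=0
  ....#|#  b1=1 t=3,i=9
  .....|#  b0=1 t=3,i=7
  bits 01110001111110010010010110111011 = 1912153531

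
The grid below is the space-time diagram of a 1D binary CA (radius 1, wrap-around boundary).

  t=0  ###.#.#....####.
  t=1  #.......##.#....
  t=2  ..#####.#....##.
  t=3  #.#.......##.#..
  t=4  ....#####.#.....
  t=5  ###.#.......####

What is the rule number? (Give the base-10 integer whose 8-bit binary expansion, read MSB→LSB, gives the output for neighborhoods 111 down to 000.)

9

  ###|.  b7=0 t=0,i=1
  ##.|.  b6=0 t=0,i=2
  #.#|.  b5=0 t=0,i=3
  #..|.  b4=0 t=0,i=7
  .##|#  b3=1 t=0,i=0
  .#.|.  b2=0 t=0,i=4
  ..#|.  b1=0 t=0,i=10
  ...|#  b0=1 t=0,i=8
  bits 00001001 = 9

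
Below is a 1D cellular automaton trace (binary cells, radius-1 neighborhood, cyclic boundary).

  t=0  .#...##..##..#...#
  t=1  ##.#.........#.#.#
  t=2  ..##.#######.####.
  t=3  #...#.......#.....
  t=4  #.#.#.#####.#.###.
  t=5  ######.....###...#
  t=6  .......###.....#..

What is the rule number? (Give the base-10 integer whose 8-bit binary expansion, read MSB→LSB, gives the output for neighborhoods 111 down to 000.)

  [7] ### => .  t=1,i=0
  [6] ##. => .  t=0,i=6
  [5] #.# => #  t=0,i=0
  [4] #.. => .  t=0,i=2
  [3] .## => .  t=0,i=5
  [2] .#. => #  t=0,i=1
  [1] ..# => .  t=0,i=4
  [0] ... => #  t=0,i=3
  bits 00100101 = 37

37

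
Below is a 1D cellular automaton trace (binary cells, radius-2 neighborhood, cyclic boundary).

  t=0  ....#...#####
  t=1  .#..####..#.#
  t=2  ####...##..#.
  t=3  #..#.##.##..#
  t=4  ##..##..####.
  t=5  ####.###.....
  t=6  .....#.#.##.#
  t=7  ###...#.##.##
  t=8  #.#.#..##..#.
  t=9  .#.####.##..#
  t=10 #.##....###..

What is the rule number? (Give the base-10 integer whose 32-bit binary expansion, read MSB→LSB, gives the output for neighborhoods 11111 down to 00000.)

  [31] ##### => #  t=0,i=10
  [30] ####. => .  t=0,i=11
  [29] ###.# => .  t=4,i=11
  [28] ###.. => #  t=0,i=12
  [27] ##.## => .  t=3,i=7
  [26] ##.#. => #  t=6,i=11
  [25] ##..# => #  t=1,i=8
  [24] ##... => .  t=0,i=0
  [23] #.### => #  t=2,i=0
  [22] #.##. => #  t=3,i=5
  [21] #.#.# => .  t=1,i=12
  [20] #.#.. => #  t=1,i=1
  [19] #..## => #  t=1,i=3
  [18] #..#. => .  t=1,i=9
  [17] #...# => #  t=0,i=6
  [16] #.... => #  t=0,i=1
  [15] .#### => .  t=0,i=9
  [14] .###. => .  t=5,i=6
  [13] .##.# => .  t=3,i=6
  [12] .##.. => #  t=2,i=8
  [11] .#.## => #  t=2,i=12
  [10] .#.#. => #  t=1,i=0
  [9] .#..# => #  t=1,i=2
  [8] .#... => #  t=0,i=5
  [7] ..### => .  t=0,i=8
  [6] ..##. => .  t=2,i=7
  [5] ..#.# => .  t=1,i=10
  [4] ..#.. => #  t=0,i=4
  [3] ...## => #  t=0,i=7
  [2] ...#. => .  t=0,i=3
  [1] ....# => .  t=0,i=2
  [0] ..... => #  t=5,i=10
  bits 10010110110110110001111100011001 = 2530942745

2530942745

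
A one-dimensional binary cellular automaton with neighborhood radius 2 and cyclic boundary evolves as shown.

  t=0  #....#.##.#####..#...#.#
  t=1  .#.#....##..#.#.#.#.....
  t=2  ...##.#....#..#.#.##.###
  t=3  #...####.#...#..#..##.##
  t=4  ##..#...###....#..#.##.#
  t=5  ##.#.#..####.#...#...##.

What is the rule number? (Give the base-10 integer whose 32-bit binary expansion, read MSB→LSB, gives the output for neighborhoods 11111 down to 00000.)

  ##### -> #   bit 31 = 1  t=0,i=12
  ####. -> .   bit 30 = 0  t=0,i=13
  ###.# -> .   bit 29 = 0  t=3,i=7
  ###.. -> #   bit 28 = 1  t=0,i=14
  ##.## -> #   bit 27 = 1  t=0,i=9
  ##.#. -> #   bit 26 = 1  t=2,i=5
  ##..# -> .   bit 25 = 0  t=0,i=15
  ##... -> #   bit 24 = 1  t=0,i=1
  #.### -> .   bit 23 = 0  t=0,i=10
  #.##. -> .   bit 22 = 0  t=0,i=7
  #.#.# -> #   bit 21 = 1  t=1,i=14
  #.#.. -> #   bit 20 = 1  t=1,i=3
  #..## -> #   bit 19 = 1  t=3,i=18
  #..#. -> #   bit 18 = 1  t=0,i=16
  #...# -> .   bit 17 = 0  t=0,i=19
  #.... -> .   bit 16 = 0  t=0,i=2
  .#### -> .   bit 15 = 0  t=0,i=11
  .###. -> #   bit 14 = 1  t=2,i=22
  .##.# -> #   bit 13 = 1  t=0,i=8
  .##.. -> .   bit 12 = 0  t=0,i=0
  .#.## -> .   bit 11 = 0  t=0,i=6
  .#.#. -> .   bit 10 = 0  t=1,i=2
  .#..# -> .   bit 9 = 0  t=2,i=12
  .#... -> #   bit 8 = 1  t=0,i=18
  ..### -> #   bit 7 = 1  t=3,i=4
  ..##. -> .   bit 6 = 0  t=1,i=8
  ..#.# -> .   bit 5 = 0  t=0,i=5
  ..#.. -> .   bit 4 = 0  t=0,i=17
  ...## -> .   bit 3 = 0  t=1,i=7
  ...#. -> .   bit 2 = 0  t=0,i=4
  ....# -> #   bit 1 = 1  t=0,i=3
  ..... -> #   bit 0 = 1  t=1,i=21
  bits 10011101001111000110000110000011 = 2637980035

2637980035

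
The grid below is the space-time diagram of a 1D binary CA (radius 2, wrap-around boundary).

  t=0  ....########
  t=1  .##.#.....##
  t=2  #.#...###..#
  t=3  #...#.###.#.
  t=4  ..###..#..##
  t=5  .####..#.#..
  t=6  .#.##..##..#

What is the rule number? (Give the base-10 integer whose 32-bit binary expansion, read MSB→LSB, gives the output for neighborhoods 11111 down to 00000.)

1479238839

  [31] ##### => .  t=0,i=6
  [30] ####. => #  t=0,i=10
  [29] ###.# => .  t=3,i=8
  [28] ###.. => #  t=0,i=11
  [27] ##.## => #  t=1,i=0
  [26] ##.#. => .  t=1,i=3
  [25] ##..# => .  t=2,i=9
  [24] ##... => .  t=0,i=0
  [23] #.### => .  t=3,i=6
  [22] #.##. => .  t=1,i=1
  [21] #.#.# => #  t=3,i=10
  [20] #.#.. => .  t=1,i=4
  [19] #..## => #  t=2,i=10
  [18] #..#. => .  t=4,i=6
  [17] #...# => #  t=2,i=4
  [16] #.... => #  t=0,i=1
  [15] .#### => .  t=0,i=5
  [14] .###. => #  t=2,i=7
  [13] .##.# => #  t=1,i=2
  [12] .##.. => .  t=4,i=11
  [11] .#.## => .  t=3,i=5
  [10] .#.#. => #  t=3,i=11
  [9] .#..# => .  t=4,i=8
  [8] .#... => .  t=1,i=5
  [7] ..### => #  t=0,i=4
  [6] ..##. => .  t=1,i=10
  [5] ..#.# => #  t=3,i=4
  [4] ..#.. => #  t=4,i=7
  [3] ...## => .  t=0,i=3
  [2] ...#. => #  t=3,i=3
  [1] ....# => #  t=0,i=2
  [0] ..... => #  t=1,i=7
  bits 01011000001010110110010010110111 = 1479238839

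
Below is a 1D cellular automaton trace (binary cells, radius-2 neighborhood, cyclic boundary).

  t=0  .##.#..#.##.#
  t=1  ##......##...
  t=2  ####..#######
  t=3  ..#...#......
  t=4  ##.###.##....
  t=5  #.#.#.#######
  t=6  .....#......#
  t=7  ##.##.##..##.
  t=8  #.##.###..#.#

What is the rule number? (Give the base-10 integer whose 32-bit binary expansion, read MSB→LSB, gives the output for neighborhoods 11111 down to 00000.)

1229150670

  [31] ##### => .  t=2,i=0
  [30] ####. => #  t=2,i=2
  [29] ###.# => .  t=4,i=5
  [28] ###.. => .  t=2,i=3
  [27] ##.## => #  t=4,i=2
  [26] ##.#. => .  t=0,i=3
  [25] ##..# => .  t=2,i=4
  [24] ##... => #  t=1,i=2
  [23] #.### => .  t=4,i=3
  [22] #.##. => #  t=0,i=1
  [21] #.#.# => .  t=0,i=12
  [20] #.#.. => .  t=0,i=4
  [19] #..## => .  t=2,i=5
  [18] #..#. => .  t=0,i=6
  [17] #...# => #  t=1,i=11
  [16] #.... => #  t=1,i=3
  [15] .#### => .  t=2,i=7
  [14] .###. => #  t=4,i=4
  [13] .##.# => .  t=0,i=2
  [12] .##.. => #  t=1,i=1
  [11] .#.## => #  t=0,i=0
  [10] .#.#. => .  t=5,i=3
  [9] .#..# => .  t=0,i=5
  [8] .#... => #  t=3,i=3
  [7] ..### => #  t=2,i=6
  [6] ..##. => #  t=1,i=0
  [5] ..#.# => .  t=0,i=7
  [4] ..#.. => .  t=3,i=2
  [3] ...## => #  t=1,i=7
  [2] ...#. => #  t=3,i=1
  [1] ....# => #  t=1,i=6
  [0] ..... => .  t=1,i=4
  bits 01001001010000110101100111001110 = 1229150670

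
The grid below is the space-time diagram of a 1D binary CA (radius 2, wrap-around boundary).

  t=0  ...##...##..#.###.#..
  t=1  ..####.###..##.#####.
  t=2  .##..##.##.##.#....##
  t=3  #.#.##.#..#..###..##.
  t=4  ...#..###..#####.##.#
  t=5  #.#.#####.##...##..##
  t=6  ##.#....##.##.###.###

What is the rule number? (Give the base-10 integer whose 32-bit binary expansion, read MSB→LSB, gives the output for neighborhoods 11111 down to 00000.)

  #####|.  b31=0 t=1,i=17
  ####.|.  b30=0 t=1,i=4
  ###.#|#  b29=1 t=0,i=16
  ###..|#  b28=1 t=1,i=9
  ##.##|#  b27=1 t=1,i=6
  ##.#.|#  b26=1 t=0,i=17
  ##..#|.  b25=0 t=0,i=10
  ##...|#  b24=1 t=0,i=5
  #.###|.  b23=0 t=0,i=14
  #.##.|.  b22=0 t=2,i=1
  #.#.#|.  b21=0 t=3,i=0
  #.#..|#  b20=1 t=0,i=18
  #..##|#  b19=1 t=1,i=11
  #..#.|.  b18=0 t=0,i=11
  #...#|.  b17=0 t=0,i=6
  #....|.  b16=0 t=0,i=20
  .####|.  b15=0 t=1,i=3
  .###.|#  b14=1 t=0,i=15
  .##.#|.  b13=0 t=1,i=13
  .##..|#  b12=1 t=0,i=4
  .#.##|#  b11=1 t=0,i=13
  .#.#.|.  b10=0 t=3,i=1
  .#..#|#  b9=1 t=3,i=8
  .#...|#  b8=1 t=0,i=19
  ..###|#  b7=1 t=1,i=2
  ..##.|#  b6=1 t=0,i=3
  ..#.#|#  b5=1 t=0,i=12
  ..#..|.  b4=0 t=3,i=10
  ...##|#  b3=1 t=0,i=2
  ...#.|#  b2=1 t=4,i=2
  ....#|.  b1=0 t=0,i=1
  .....|.  b0=0 t=0,i=0
  bits 00111101000110000101101111101100 = 1025006572

1025006572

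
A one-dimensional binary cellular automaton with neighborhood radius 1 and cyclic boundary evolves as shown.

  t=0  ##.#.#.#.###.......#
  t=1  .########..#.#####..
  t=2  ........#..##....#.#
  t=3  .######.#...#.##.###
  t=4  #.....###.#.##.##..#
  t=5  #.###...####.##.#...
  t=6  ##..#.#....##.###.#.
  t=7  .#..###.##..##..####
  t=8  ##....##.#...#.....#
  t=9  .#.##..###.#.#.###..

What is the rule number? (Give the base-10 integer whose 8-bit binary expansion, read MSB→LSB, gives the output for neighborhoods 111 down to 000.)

  nb ###: next=.  (t=0,i=0, bit7=0)
  nb ##.: next=#  (t=0,i=1, bit6=1)
  nb #.#: next=#  (t=0,i=2, bit5=1)
  nb #..: next=.  (t=0,i=12, bit4=0)
  nb .##: next=.  (t=0,i=9, bit3=0)
  nb .#.: next=#  (t=0,i=3, bit2=1)
  nb ..#: next=.  (t=0,i=18, bit1=0)
  nb ...: next=#  (t=0,i=13, bit0=1)
  bits 01100101 = 101

101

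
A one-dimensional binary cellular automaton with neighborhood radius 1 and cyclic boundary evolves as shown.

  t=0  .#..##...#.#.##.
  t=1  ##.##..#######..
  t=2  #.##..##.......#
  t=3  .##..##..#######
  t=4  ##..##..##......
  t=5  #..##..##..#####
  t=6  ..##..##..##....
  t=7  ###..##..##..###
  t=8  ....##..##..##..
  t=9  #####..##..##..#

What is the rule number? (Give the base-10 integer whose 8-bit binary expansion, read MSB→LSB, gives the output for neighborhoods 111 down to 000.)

47

  ###|.  b7=0 t=1,i=8
  ##.|.  b6=0 t=0,i=5
  #.#|#  b5=1 t=0,i=10
  #..|.  b4=0 t=0,i=2
  .##|#  b3=1 t=0,i=4
  .#.|#  b2=1 t=0,i=1
  ..#|#  b1=1 t=0,i=0
  ...|#  b0=1 t=0,i=7
  bits 00101111 = 47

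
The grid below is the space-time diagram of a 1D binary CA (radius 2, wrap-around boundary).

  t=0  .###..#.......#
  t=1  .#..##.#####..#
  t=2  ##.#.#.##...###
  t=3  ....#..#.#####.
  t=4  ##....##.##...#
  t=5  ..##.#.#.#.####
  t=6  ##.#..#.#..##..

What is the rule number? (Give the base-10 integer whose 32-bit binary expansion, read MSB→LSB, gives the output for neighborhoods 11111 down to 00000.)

  #####|.  b31=0 t=1,i=9
  ####.|.  b30=0 t=1,i=10
  ###.#|.  b29=0 t=2,i=1
  ###..|.  b28=0 t=0,i=3
  ##.##|.  b27=0 t=1,i=6
  ##.#.|.  b26=0 t=2,i=2
  ##..#|#  b25=1 t=0,i=4
  ##...|#  b24=1 t=2,i=9
  #.###|#  b23=1 t=0,i=1
  #.##.|#  b22=1 t=2,i=7
  #.#.#|.  b21=0 t=2,i=3
  #.#..|#  b20=1 t=1,i=1
  #..##|#  b19=1 t=1,i=3
  #..#.|#  b18=1 t=0,i=5
  #...#|#  b17=1 t=2,i=10
  #....|#  b16=1 t=0,i=8
  .####|#  b15=1 t=1,i=8
  .###.|.  b14=0 t=0,i=2
  .##.#|#  b13=1 t=1,i=5
  .##..|.  b12=0 t=2,i=8
  .#.##|.  b11=0 t=0,i=0
  .#.#.|#  b10=1 t=1,i=0
  .#..#|.  b9=0 t=1,i=2
  .#...|#  b8=1 t=0,i=7
  ..###|#  b7=1 t=2,i=12
  ..##.|.  b6=0 t=1,i=4
  ..#.#|#  b5=1 t=0,i=14
  ..#..|.  b4=0 t=0,i=6
  ...##|#  b3=1 t=2,i=11
  ...#.|.  b2=0 t=0,i=13
  ....#|.  b1=0 t=0,i=12
  .....|#  b0=1 t=0,i=9
  bits 00000011110111111010010110101001 = 64988585

64988585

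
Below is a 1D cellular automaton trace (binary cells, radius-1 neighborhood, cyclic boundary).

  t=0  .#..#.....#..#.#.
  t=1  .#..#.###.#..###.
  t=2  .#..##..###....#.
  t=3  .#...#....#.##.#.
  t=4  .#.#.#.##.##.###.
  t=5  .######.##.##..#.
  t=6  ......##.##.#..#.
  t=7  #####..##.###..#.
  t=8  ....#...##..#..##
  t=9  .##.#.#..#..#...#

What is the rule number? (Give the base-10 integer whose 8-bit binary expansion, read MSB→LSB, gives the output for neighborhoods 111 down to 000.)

101

  nb ###: next=.  (t=1,i=7, bit7=0)
  nb ##.: next=#  (t=1,i=8, bit6=1)
  nb #.#: next=#  (t=0,i=14, bit5=1)
  nb #..: next=.  (t=0,i=2, bit4=0)
  nb .##: next=.  (t=1,i=6, bit3=0)
  nb .#.: next=#  (t=0,i=1, bit2=1)
  nb ..#: next=.  (t=0,i=0, bit1=0)
  nb ...: next=#  (t=0,i=6, bit0=1)
  bits 01100101 = 101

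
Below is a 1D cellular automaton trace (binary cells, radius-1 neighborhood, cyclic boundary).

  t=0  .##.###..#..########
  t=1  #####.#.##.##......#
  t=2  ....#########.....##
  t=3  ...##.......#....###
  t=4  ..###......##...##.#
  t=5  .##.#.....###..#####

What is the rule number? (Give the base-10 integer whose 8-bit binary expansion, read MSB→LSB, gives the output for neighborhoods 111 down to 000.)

110

  ### -> .   bit 7 = 0  t=0,i=5
  ##. -> #   bit 6 = 1  t=0,i=2
  #.# -> #   bit 5 = 1  t=0,i=0
  #.. -> .   bit 4 = 0  t=0,i=7
  .## -> #   bit 3 = 1  t=0,i=1
  .#. -> #   bit 2 = 1  t=0,i=9
  ..# -> #   bit 1 = 1  t=0,i=8
  ... -> .   bit 0 = 0  t=1,i=14
  bits 01101110 = 110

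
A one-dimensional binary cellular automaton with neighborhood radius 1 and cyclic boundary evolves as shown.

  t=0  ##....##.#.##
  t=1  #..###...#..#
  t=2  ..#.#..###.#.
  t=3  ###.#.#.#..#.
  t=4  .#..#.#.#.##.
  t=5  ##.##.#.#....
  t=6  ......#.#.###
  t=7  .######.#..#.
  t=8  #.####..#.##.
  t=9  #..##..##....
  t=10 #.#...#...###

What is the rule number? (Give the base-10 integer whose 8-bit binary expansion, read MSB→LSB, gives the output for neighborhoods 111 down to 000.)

135

  ###|#  b7=1 t=0,i=0
  ##.|.  b6=0 t=0,i=1
  #.#|.  b5=0 t=0,i=8
  #..|.  b4=0 t=0,i=2
  .##|.  b3=0 t=0,i=6
  .#.|#  b2=1 t=0,i=9
  ..#|#  b1=1 t=0,i=5
  ...|#  b0=1 t=0,i=3
  bits 10000111 = 135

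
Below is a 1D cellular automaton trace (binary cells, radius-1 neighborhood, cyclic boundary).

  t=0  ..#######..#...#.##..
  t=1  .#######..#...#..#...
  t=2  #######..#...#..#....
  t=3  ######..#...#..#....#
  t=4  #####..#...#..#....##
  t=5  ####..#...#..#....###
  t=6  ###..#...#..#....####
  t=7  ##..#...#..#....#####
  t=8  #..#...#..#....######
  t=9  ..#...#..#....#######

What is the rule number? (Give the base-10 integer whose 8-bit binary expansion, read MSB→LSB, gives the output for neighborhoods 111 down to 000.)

  ###|#  b7=1 t=0,i=3
  ##.|.  b6=0 t=0,i=8
  #.#|.  b5=0 t=0,i=16
  #..|.  b4=0 t=0,i=9
  .##|#  b3=1 t=0,i=2
  .#.|.  b2=0 t=0,i=11
  ..#|#  b1=1 t=0,i=1
  ...|.  b0=0 t=0,i=0
  bits 10001010 = 138

138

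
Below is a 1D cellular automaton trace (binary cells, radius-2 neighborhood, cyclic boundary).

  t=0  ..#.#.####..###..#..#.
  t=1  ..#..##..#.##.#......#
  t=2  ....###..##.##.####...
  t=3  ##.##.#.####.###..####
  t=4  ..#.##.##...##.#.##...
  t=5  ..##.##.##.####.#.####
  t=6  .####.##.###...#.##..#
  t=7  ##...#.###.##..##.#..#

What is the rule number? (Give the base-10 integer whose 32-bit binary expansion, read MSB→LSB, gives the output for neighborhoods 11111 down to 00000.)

  #####|.  b31=0 t=3,i=20
  ####.|.  b30=0 t=0,i=8
  ###.#|.  b29=0 t=3,i=1
  ###..|#  b28=1 t=0,i=9
  ##.##|#  b27=1 t=2,i=11
  ##.#.|#  b26=1 t=1,i=13
  ##..#|.  b25=0 t=0,i=10
  ##...|#  b24=1 t=2,i=19
  #.###|#  b23=1 t=0,i=6
  #.##.|.  b22=0 t=1,i=11
  #.#.#|.  b21=0 t=0,i=4
  #.#..|.  b20=0 t=1,i=14
  #..##|#  b19=1 t=0,i=11
  #..#.|.  b18=0 t=0,i=16
  #...#|.  b17=0 t=0,i=0
  #....|#  b16=1 t=1,i=16
  .####|.  b15=0 t=0,i=7
  .###.|.  b14=0 t=0,i=13
  .##.#|#  b13=1 t=1,i=12
  .##..|#  b12=1 t=1,i=6
  .#.##|#  b11=1 t=0,i=5
  .#.#.|.  b10=0 t=0,i=3
  .#..#|.  b9=0 t=0,i=18
  .#...|#  b8=1 t=0,i=21
  ..###|#  b7=1 t=0,i=12
  ..##.|#  b6=1 t=1,i=5
  ..#.#|#  b5=1 t=0,i=2
  ..#..|.  b4=0 t=0,i=17
  ...##|#  b3=1 t=2,i=3
  ...#.|.  b2=0 t=0,i=1
  ....#|.  b1=0 t=1,i=19
  .....|#  b0=1 t=1,i=17
  bits 00011101100010010011100111101001 = 495532521

495532521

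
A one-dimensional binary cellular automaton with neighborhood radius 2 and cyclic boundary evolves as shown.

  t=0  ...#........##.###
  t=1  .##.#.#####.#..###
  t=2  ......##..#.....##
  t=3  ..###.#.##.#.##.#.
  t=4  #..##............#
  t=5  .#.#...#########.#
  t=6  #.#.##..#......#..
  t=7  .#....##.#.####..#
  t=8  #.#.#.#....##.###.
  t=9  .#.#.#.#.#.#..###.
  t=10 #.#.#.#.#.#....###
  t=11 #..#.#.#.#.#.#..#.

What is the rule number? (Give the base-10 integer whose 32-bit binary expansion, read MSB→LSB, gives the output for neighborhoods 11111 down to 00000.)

847693127

  ##### -> .   bit 31 = 0  t=1,i=8
  ####. -> .   bit 30 = 0  t=1,i=9
  ###.# -> #   bit 29 = 1  t=1,i=10
  ###.. -> #   bit 28 = 1  t=0,i=17
  ##.## -> .   bit 27 = 0  t=0,i=14
  ##.#. -> .   bit 26 = 0  t=1,i=3
  ##..# -> #   bit 25 = 1  t=2,i=8
  ##... -> .   bit 24 = 0  t=0,i=0
  #.### -> #   bit 23 = 1  t=0,i=15
  #.##. -> .   bit 22 = 0  t=1,i=1
  #.#.# -> .   bit 21 = 0  t=1,i=4
  #.#.. -> .   bit 20 = 0  t=1,i=12
  #..## -> .   bit 19 = 0  t=1,i=14
  #..#. -> #   bit 18 = 1  t=2,i=9
  #...# -> #   bit 17 = 1  t=0,i=1
  #.... -> .   bit 16 = 0  t=0,i=5
  .#### -> #   bit 15 = 1  t=1,i=7
  .###. -> #   bit 14 = 1  t=0,i=16
  .##.# -> .   bit 13 = 0  t=0,i=13
  .##.. -> .   bit 12 = 0  t=2,i=7
  .#.## -> .   bit 11 = 0  t=1,i=5
  .#.#. -> #   bit 10 = 1  t=5,i=0
  .#..# -> .   bit 9 = 0  t=1,i=13
  .#... -> #   bit 8 = 1  t=0,i=4
  ..### -> .   bit 7 = 0  t=1,i=15
  ..##. -> #   bit 6 = 1  t=0,i=12
  ..#.# -> .   bit 5 = 0  t=6,i=0
  ..#.. -> .   bit 4 = 0  t=0,i=3
  ...## -> .   bit 3 = 0  t=0,i=11
  ...#. -> #   bit 2 = 1  t=0,i=2
  ....# -> #   bit 1 = 1  t=0,i=10
  ..... -> #   bit 0 = 1  t=0,i=6
  bits 00110010100001101100010101000111 = 847693127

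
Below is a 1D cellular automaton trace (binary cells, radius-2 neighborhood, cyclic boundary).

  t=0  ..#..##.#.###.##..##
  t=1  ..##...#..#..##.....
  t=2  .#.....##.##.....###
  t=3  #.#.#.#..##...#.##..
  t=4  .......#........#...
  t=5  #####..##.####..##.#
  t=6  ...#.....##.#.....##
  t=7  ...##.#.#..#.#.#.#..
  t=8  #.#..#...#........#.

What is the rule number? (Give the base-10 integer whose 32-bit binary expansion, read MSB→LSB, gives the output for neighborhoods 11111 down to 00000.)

  ##### -> .   bit 31 = 0  t=5,i=1
  ####. -> #   bit 30 = 1  t=5,i=3
  ###.# -> .   bit 29 = 0  t=0,i=12
  ###.. -> .   bit 28 = 0  t=5,i=4
  ##.## -> #   bit 27 = 1  t=0,i=13
  ##.#. -> #   bit 26 = 1  t=0,i=7
  ##..# -> .   bit 25 = 0  t=0,i=0
  ##... -> .   bit 24 = 0  t=1,i=4
  #.### -> #   bit 23 = 1  t=0,i=10
  #.##. -> #   bit 22 = 1  t=0,i=14
  #.#.# -> .   bit 21 = 0  t=0,i=8
  #.#.. -> .   bit 20 = 0  t=2,i=1
  #..## -> .   bit 19 = 0  t=0,i=4
  #..#. -> .   bit 18 = 0  t=0,i=1
  #...# -> .   bit 17 = 0  t=1,i=5
  #.... -> .   bit 16 = 0  t=1,i=16
  .#### -> .   bit 15 = 0  t=5,i=0
  .###. -> .   bit 14 = 0  t=0,i=11
  .##.# -> .   bit 13 = 0  t=0,i=6
  .##.. -> .   bit 12 = 0  t=0,i=15
  .#.## -> .   bit 11 = 0  t=0,i=9
  .#.#. -> .   bit 10 = 0  t=3,i=1
  .#..# -> #   bit 9 = 1  t=0,i=3
  .#... -> #   bit 8 = 1  t=2,i=2
  ..### -> #   bit 7 = 1  t=2,i=17
  ..##. -> .   bit 6 = 0  t=0,i=5
  ..#.# -> .   bit 5 = 0  t=3,i=0
  ..#.. -> #   bit 4 = 1  t=0,i=2
  ...## -> #   bit 3 = 1  t=1,i=1
  ...#. -> .   bit 2 = 0  t=1,i=6
  ....# -> .   bit 1 = 0  t=1,i=0
  ..... -> #   bit 0 = 1  t=1,i=17
  bits 01001100110000000000001110011001 = 1287652249

1287652249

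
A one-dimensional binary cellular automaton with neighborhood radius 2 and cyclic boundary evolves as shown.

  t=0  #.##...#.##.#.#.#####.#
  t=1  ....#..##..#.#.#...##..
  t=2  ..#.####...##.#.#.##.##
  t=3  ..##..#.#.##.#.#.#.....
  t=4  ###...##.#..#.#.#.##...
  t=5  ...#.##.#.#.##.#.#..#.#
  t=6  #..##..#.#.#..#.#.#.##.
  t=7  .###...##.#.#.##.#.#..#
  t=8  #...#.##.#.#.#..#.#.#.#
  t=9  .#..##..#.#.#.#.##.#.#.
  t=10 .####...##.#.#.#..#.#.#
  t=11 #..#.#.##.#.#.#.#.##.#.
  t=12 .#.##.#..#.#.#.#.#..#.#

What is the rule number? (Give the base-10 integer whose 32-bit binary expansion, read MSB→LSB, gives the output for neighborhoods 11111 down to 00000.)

  [31] ##### => .  t=0,i=18
  [30] ####. => #  t=0,i=19
  [29] ###.# => #  t=0,i=20
  [28] ###.. => .  t=2,i=7
  [27] ##.## => .  t=0,i=1
  [26] ##.#. => #  t=0,i=11
  [25] ##..# => .  t=1,i=9
  [24] ##... => #  t=0,i=4
  [23] #.### => .  t=0,i=16
  [22] #.##. => .  t=0,i=2
  [21] #.#.# => .  t=0,i=12
  [20] #.#.. => .  t=1,i=15
  [19] #..## => #  t=1,i=6
  [18] #..#. => .  t=1,i=10
  [17] #...# => .  t=0,i=5
  [16] #.... => #  t=1,i=22
  [15] .#### => .  t=0,i=17
  [14] .###. => .  t=4,i=1
  [13] .##.# => .  t=0,i=0
  [12] .##.. => .  t=0,i=3
  [11] .#.## => #  t=0,i=8
  [10] .#.#. => #  t=0,i=13
  [9] .#..# => #  t=1,i=5
  [8] .#... => #  t=1,i=16
  [7] ..### => .  t=4,i=0
  [6] ..##. => #  t=1,i=7
  [5] ..#.# => #  t=0,i=7
  [4] ..#.. => #  t=1,i=4
  [3] ...## => #  t=1,i=18
  [2] ...#. => .  t=0,i=6
  [1] ....# => #  t=1,i=2
  [0] ..... => .  t=1,i=0
  bits 01100101000010010000111101111010 = 1695092602

1695092602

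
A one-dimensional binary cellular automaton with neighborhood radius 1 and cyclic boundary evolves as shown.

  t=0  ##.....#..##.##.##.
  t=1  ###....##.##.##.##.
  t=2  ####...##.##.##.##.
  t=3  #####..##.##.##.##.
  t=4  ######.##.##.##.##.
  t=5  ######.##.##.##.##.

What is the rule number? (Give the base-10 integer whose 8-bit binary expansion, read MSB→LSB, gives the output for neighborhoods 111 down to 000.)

  nb ###: next=#  (t=1,i=1, bit7=1)
  nb ##.: next=#  (t=0,i=1, bit6=1)
  nb #.#: next=.  (t=0,i=12, bit5=0)
  nb #..: next=#  (t=0,i=2, bit4=1)
  nb .##: next=#  (t=0,i=0, bit3=1)
  nb .#.: next=#  (t=0,i=7, bit2=1)
  nb ..#: next=.  (t=0,i=6, bit1=0)
  nb ...: next=.  (t=0,i=3, bit0=0)
  bits 11011100 = 220

220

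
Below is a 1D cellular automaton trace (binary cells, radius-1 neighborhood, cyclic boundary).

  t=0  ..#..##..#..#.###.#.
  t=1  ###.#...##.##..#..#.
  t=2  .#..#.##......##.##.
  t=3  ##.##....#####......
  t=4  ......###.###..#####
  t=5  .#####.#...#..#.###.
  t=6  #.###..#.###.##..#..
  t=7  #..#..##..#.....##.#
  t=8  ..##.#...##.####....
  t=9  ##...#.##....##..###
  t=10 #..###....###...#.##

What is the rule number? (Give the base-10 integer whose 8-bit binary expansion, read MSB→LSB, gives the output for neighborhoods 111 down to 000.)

  [7] ### => #  t=0,i=15
  [6] ##. => .  t=0,i=6
  [5] #.# => .  t=0,i=13
  [4] #.. => .  t=0,i=3
  [3] .## => .  t=0,i=5
  [2] .#. => #  t=0,i=2
  [1] ..# => #  t=0,i=1
  [0] ... => #  t=0,i=0
  bits 10000111 = 135

135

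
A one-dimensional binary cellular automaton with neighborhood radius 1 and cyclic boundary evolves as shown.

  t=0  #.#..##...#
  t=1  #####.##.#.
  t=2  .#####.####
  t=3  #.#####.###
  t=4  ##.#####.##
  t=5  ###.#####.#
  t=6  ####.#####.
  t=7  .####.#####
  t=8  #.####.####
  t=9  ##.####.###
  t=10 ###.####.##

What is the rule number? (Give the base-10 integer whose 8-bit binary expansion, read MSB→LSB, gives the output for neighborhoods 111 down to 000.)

  nb ###: next=#  (t=1,i=1, bit7=1)
  nb ##.: next=#  (t=0,i=0, bit6=1)
  nb #.#: next=#  (t=0,i=1, bit5=1)
  nb #..: next=#  (t=0,i=3, bit4=1)
  nb .##: next=.  (t=0,i=5, bit3=0)
  nb .#.: next=#  (t=0,i=2, bit2=1)
  nb ..#: next=#  (t=0,i=4, bit1=1)
  nb ...: next=.  (t=0,i=8, bit0=0)
  bits 11110110 = 246

246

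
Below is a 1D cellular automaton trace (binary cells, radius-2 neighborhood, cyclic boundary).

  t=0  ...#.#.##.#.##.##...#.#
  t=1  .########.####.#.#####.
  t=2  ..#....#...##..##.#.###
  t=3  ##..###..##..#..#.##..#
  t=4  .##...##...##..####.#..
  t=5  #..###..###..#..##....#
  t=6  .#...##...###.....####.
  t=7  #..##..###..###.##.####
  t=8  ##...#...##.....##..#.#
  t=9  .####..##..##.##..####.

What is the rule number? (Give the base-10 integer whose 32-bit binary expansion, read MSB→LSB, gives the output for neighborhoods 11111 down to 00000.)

1399303214

  #####|.  b31=0 t=1,i=3
  ####.|#  b30=1 t=1,i=7
  ###.#|.  b29=0 t=1,i=8
  ###..|#  b28=1 t=1,i=21
  ##.##|.  b27=0 t=0,i=14
  ##.#.|.  b26=0 t=0,i=9
  ##..#|#  b25=1 t=1,i=22
  ##...|#  b24=1 t=0,i=17
  #.###|.  b23=0 t=1,i=10
  #.##.|#  b22=1 t=0,i=7
  #.#.#|#  b21=1 t=0,i=5
  #.#..|.  b20=0 t=0,i=22
  #..##|.  b19=0 t=1,i=0
  #..#.|#  b18=1 t=2,i=1
  #...#|#  b17=1 t=0,i=1
  #....|#  b16=1 t=2,i=4
  .####|#  b15=1 t=1,i=2
  .###.|.  b14=0 t=2,i=21
  .##.#|#  b13=1 t=0,i=8
  .##..|.  b12=0 t=0,i=16
  .#.##|#  b11=1 t=0,i=6
  .#.#.|#  b10=1 t=0,i=4
  .#..#|.  b9=0 t=3,i=14
  .#...|.  b8=0 t=0,i=0
  ..###|.  b7=0 t=1,i=1
  ..##.|.  b6=0 t=2,i=11
  ..#.#|#  b5=1 t=0,i=3
  ..#..|.  b4=0 t=2,i=2
  ...##|#  b3=1 t=2,i=10
  ...#.|#  b2=1 t=0,i=2
  ....#|#  b1=1 t=2,i=5
  .....|.  b0=0 t=6,i=15
  bits 01010011011001111010110000101110 = 1399303214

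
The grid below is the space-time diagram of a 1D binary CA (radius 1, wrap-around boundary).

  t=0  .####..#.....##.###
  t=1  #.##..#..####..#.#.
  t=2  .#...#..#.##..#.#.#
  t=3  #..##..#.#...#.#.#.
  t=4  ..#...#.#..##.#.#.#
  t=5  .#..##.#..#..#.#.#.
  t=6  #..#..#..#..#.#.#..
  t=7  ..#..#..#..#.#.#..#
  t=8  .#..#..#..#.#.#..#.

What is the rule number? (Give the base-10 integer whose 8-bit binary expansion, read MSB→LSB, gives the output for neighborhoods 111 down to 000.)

  ###|#  b7=1 t=0,i=2
  ##.|.  b6=0 t=0,i=4
  #.#|#  b5=1 t=0,i=0
  #..|.  b4=0 t=0,i=5
  .##|.  b3=0 t=0,i=1
  .#.|.  b2=0 t=0,i=7
  ..#|#  b1=1 t=0,i=6
  ...|#  b0=1 t=0,i=9
  bits 10100011 = 163

163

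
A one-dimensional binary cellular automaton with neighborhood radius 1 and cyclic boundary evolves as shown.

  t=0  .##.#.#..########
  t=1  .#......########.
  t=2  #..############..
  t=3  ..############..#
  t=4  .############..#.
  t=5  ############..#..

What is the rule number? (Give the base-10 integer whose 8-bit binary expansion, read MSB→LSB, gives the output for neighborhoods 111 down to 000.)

  ###|#  b7=1 t=0,i=10
  ##.|.  b6=0 t=0,i=2
  #.#|.  b5=0 t=0,i=0
  #..|.  b4=0 t=0,i=7
  .##|#  b3=1 t=0,i=1
  .#.|.  b2=0 t=0,i=4
  ..#|#  b1=1 t=0,i=8
  ...|#  b0=1 t=1,i=3
  bits 10001011 = 139

139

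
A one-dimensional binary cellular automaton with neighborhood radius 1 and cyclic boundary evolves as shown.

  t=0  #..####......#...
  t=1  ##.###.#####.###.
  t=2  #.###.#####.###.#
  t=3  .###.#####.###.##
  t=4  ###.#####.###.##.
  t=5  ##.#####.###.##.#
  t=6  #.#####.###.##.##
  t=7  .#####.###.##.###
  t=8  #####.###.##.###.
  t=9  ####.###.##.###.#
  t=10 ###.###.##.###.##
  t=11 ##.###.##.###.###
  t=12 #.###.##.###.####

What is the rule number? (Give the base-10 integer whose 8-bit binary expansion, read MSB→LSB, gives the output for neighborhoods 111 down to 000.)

  nb ###: next=#  (t=0,i=4, bit7=1)
  nb ##.: next=.  (t=0,i=6, bit6=0)
  nb #.#: next=#  (t=1,i=2, bit5=1)
  nb #..: next=#  (t=0,i=1, bit4=1)
  nb .##: next=#  (t=0,i=3, bit3=1)
  nb .#.: next=#  (t=0,i=0, bit2=1)
  nb ..#: next=.  (t=0,i=2, bit1=0)
  nb ...: next=#  (t=0,i=8, bit0=1)
  bits 10111101 = 189

189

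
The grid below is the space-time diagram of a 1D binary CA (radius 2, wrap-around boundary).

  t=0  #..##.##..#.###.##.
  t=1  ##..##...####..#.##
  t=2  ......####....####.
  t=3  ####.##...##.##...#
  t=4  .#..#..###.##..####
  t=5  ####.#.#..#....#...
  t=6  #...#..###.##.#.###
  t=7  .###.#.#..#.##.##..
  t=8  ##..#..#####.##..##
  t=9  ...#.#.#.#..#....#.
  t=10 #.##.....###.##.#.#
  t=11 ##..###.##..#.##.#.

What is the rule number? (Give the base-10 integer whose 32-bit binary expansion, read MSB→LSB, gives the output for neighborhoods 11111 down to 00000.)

  nb #####: next=#  (t=3,i=1, bit31=1)
  nb ####.: next=.  (t=1,i=0, bit30=0)
  nb ###.#: next=.  (t=0,i=14, bit29=0)
  nb ###..: next=.  (t=1,i=1, bit28=0)
  nb ##.##: next=#  (t=0,i=5, bit27=1)
  nb ##.#.: next=#  (t=0,i=18, bit26=1)
  nb ##..#: next=.  (t=0,i=8, bit25=0)
  nb ##...: next=#  (t=1,i=6, bit24=1)
  nb #.###: next=#  (t=0,i=12, bit23=1)
  nb #.##.: next=.  (t=0,i=6, bit22=0)
  nb #.#.#: next=.  (t=5,i=5, bit21=0)
  nb #.#..: next=#  (t=0,i=0, bit20=1)
  nb #..##: next=.  (t=0,i=2, bit19=0)
  nb #..#.: next=#  (t=0,i=9, bit18=1)
  nb #...#: next=#  (t=1,i=7, bit17=1)
  nb #....: next=#  (t=2,i=0, bit16=1)
  nb .####: next=.  (t=1,i=10, bit15=0)
  nb .###.: next=.  (t=0,i=13, bit14=0)
  nb .##.#: next=#  (t=0,i=4, bit13=1)
  nb .##..: next=.  (t=0,i=7, bit12=0)
  nb .#.##: next=#  (t=0,i=11, bit11=1)
  nb .#.#.: next=.  (t=5,i=6, bit10=0)
  nb .#..#: next=#  (t=0,i=1, bit9=1)
  nb .#...: next=#  (t=5,i=11, bit8=1)
  nb ..###: next=#  (t=1,i=9, bit7=1)
  nb ..##.: next=.  (t=0,i=3, bit6=0)
  nb ..#.#: next=#  (t=0,i=10, bit5=1)
  nb ..#..: next=.  (t=4,i=4, bit4=0)
  nb ...##: next=#  (t=1,i=8, bit3=1)
  nb ...#.: next=#  (t=5,i=14, bit2=1)
  nb ....#: next=.  (t=2,i=4, bit1=0)
  nb .....: next=#  (t=2,i=1, bit0=1)
  bits 10001101100101110010101110101101 = 2375494573

2375494573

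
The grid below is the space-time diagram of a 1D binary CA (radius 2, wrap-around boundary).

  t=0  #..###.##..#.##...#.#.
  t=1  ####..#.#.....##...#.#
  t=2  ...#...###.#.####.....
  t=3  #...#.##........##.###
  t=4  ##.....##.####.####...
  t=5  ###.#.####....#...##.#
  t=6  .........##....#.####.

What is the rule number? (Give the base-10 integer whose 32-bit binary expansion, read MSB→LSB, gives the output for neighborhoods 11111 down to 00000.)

  ##### -> .   bit 31 = 0  t=1,i=1
  ####. -> .   bit 30 = 0  t=1,i=2
  ###.# -> .   bit 29 = 0  t=0,i=5
  ###.. -> #   bit 28 = 1  t=1,i=3
  ##.## -> #   bit 27 = 1  t=0,i=6
  ##.#. -> .   bit 26 = 0  t=2,i=10
  ##..# -> .   bit 25 = 0  t=0,i=9
  ##... -> #   bit 24 = 1  t=0,i=15
  #.### -> .   bit 23 = 0  t=1,i=21
  #.##. -> .   bit 22 = 0  t=0,i=7
  #.#.# -> .   bit 21 = 0  t=0,i=20
  #.#.. -> #   bit 20 = 1  t=0,i=0
  #..## -> #   bit 19 = 1  t=0,i=2
  #..#. -> .   bit 18 = 0  t=0,i=10
  #...# -> .   bit 17 = 0  t=0,i=16
  #.... -> .   bit 16 = 0  t=1,i=10
  .#### -> .   bit 15 = 0  t=1,i=0
  .###. -> .   bit 14 = 0  t=0,i=4
  .##.# -> #   bit 13 = 1  t=3,i=17
  .##.. -> #   bit 12 = 1  t=0,i=8
  .#.## -> .   bit 11 = 0  t=0,i=12
  .#.#. -> #   bit 10 = 1  t=0,i=19
  .#..# -> #   bit 9 = 1  t=0,i=1
  .#... -> #   bit 8 = 1  t=1,i=9
  ..### -> #   bit 7 = 1  t=0,i=3
  ..##. -> #   bit 6 = 1  t=1,i=14
  ..#.# -> .   bit 5 = 0  t=0,i=11
  ..#.. -> .   bit 4 = 0  t=2,i=3
  ...## -> #   bit 3 = 1  t=1,i=13
  ...#. -> .   bit 2 = 0  t=0,i=17
  ....# -> .   bit 1 = 0  t=1,i=12
  ..... -> #   bit 0 = 1  t=1,i=11
  bits 00011001000110000011011111001001 = 421017545

421017545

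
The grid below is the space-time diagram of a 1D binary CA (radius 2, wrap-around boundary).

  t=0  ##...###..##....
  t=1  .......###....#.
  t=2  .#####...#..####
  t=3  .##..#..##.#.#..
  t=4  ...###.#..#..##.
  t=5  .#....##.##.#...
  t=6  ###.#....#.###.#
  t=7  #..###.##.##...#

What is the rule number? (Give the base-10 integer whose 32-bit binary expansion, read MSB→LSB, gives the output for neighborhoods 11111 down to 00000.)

383551767

  #####|.  b31=0 t=2,i=3
  ####.|.  b30=0 t=2,i=4
  ###.#|.  b29=0 t=2,i=15
  ###..|#  b28=1 t=0,i=7
  ##.##|.  b27=0 t=2,i=0
  ##.#.|#  b26=1 t=3,i=10
  ##..#|#  b25=1 t=0,i=8
  ##...|.  b24=0 t=0,i=2
  #.###|#  b23=1 t=2,i=1
  #.##.|#  b22=1 t=5,i=9
  #.#.#|.  b21=0 t=3,i=11
  #.#..|#  b20=1 t=3,i=13
  #..##|#  b19=1 t=0,i=9
  #..#.|#  b18=1 t=3,i=4
  #...#|.  b17=0 t=0,i=3
  #....|.  b16=0 t=0,i=13
  .####|#  b15=1 t=2,i=2
  .###.|.  b14=0 t=0,i=6
  .##.#|.  b13=0 t=3,i=9
  .##..|.  b12=0 t=0,i=1
  .#.##|#  b11=1 t=6,i=10
  .#.#.|.  b10=0 t=3,i=12
  .#..#|.  b9=0 t=2,i=10
  .#...|#  b8=1 t=1,i=15
  ..###|.  b7=0 t=0,i=5
  ..##.|.  b6=0 t=0,i=0
  ..#.#|.  b5=0 t=6,i=9
  ..#..|#  b4=1 t=1,i=14
  ...##|.  b3=0 t=0,i=4
  ...#.|#  b2=1 t=1,i=13
  ....#|#  b1=1 t=0,i=14
  .....|#  b0=1 t=1,i=1
  bits 00010110110111001000100100010111 = 383551767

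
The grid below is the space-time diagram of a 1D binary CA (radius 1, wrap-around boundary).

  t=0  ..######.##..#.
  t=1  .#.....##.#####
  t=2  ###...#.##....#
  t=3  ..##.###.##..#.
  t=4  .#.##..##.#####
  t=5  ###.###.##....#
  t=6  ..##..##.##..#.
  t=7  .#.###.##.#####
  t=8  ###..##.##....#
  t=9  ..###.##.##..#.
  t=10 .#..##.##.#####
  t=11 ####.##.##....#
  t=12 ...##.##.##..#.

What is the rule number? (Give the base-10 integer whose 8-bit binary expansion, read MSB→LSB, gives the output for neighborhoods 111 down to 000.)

118

  nb ###: next=.  (t=0,i=3, bit7=0)
  nb ##.: next=#  (t=0,i=7, bit6=1)
  nb #.#: next=#  (t=0,i=8, bit5=1)
  nb #..: next=#  (t=0,i=11, bit4=1)
  nb .##: next=.  (t=0,i=2, bit3=0)
  nb .#.: next=#  (t=0,i=13, bit2=1)
  nb ..#: next=#  (t=0,i=1, bit1=1)
  nb ...: next=.  (t=0,i=0, bit0=0)
  bits 01110110 = 118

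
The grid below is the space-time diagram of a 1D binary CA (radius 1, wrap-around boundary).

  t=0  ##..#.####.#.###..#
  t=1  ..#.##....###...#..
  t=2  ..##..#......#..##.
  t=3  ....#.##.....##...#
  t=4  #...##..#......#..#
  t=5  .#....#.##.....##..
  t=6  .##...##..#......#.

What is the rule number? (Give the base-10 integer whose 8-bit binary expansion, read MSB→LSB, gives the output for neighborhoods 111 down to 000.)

52

  ### -> .   bit 7 = 0  t=0,i=0
  ##. -> .   bit 6 = 0  t=0,i=1
  #.# -> #   bit 5 = 1  t=0,i=5
  #.. -> #   bit 4 = 1  t=0,i=2
  .## -> .   bit 3 = 0  t=0,i=6
  .#. -> #   bit 2 = 1  t=0,i=4
  ..# -> .   bit 1 = 0  t=0,i=3
  ... -> .   bit 0 = 0  t=1,i=0
  bits 00110100 = 52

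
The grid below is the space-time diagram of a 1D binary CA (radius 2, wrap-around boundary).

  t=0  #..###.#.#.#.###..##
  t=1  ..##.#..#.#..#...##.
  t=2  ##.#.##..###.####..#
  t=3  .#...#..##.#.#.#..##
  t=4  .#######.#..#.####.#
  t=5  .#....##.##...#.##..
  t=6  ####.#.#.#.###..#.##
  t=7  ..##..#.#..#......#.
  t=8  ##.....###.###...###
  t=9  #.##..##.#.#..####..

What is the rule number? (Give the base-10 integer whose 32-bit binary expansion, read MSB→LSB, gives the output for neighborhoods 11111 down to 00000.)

1641752476

  ##### -> .   bit 31 = 0  t=4,i=3
  ####. -> #   bit 30 = 1  t=2,i=15
  ###.# -> #   bit 29 = 1  t=0,i=5
  ###.. -> .   bit 28 = 0  t=0,i=0
  ##.## -> .   bit 27 = 0  t=2,i=12
  ##.#. -> .   bit 26 = 0  t=0,i=6
  ##..# -> .   bit 25 = 0  t=0,i=1
  ##... -> #   bit 24 = 1  t=1,i=19
  #.### -> #   bit 23 = 1  t=0,i=13
  #.##. -> #   bit 22 = 1  t=2,i=5
  #.#.# -> .   bit 21 = 0  t=0,i=7
  #.#.. -> #   bit 20 = 1  t=1,i=5
  #..## -> #   bit 19 = 1  t=0,i=2
  #..#. -> .   bit 18 = 0  t=1,i=7
  #...# -> #   bit 17 = 1  t=1,i=0
  #.... -> #   bit 16 = 1  t=5,i=3
  .#### -> .   bit 15 = 0  t=2,i=14
  .###. -> .   bit 14 = 0  t=0,i=4
  .##.# -> #   bit 13 = 1  t=1,i=3
  .##.. -> .   bit 12 = 0  t=1,i=18
  .#.## -> .   bit 11 = 0  t=0,i=12
  .#.#. -> #   bit 10 = 1  t=0,i=8
  .#..# -> #   bit 9 = 1  t=1,i=6
  .#... -> #   bit 8 = 1  t=1,i=14
  ..### -> #   bit 7 = 1  t=0,i=3
  ..##. -> .   bit 6 = 0  t=1,i=2
  ..#.# -> .   bit 5 = 0  t=1,i=8
  ..#.. -> #   bit 4 = 1  t=1,i=13
  ...## -> #   bit 3 = 1  t=1,i=1
  ...#. -> #   bit 2 = 1  t=3,i=4
  ....# -> .   bit 1 = 0  t=5,i=4
  ..... -> .   bit 0 = 0  t=7,i=14
  bits 01100001110110110010011110011100 = 1641752476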